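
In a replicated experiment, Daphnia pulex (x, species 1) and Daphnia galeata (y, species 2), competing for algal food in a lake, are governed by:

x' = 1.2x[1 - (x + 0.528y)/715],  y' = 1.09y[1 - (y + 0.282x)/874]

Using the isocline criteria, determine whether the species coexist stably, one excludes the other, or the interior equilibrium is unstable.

stable coexistence

Compare the nullcline intercepts: K1/α12 = 715/0.528 = 1350 > K2 = 874; K2/α21 = 874/0.282 = 3100 > K1 = 715.
Since both inequalities hold, each species can invade when rare, so the interior equilibrium is stable.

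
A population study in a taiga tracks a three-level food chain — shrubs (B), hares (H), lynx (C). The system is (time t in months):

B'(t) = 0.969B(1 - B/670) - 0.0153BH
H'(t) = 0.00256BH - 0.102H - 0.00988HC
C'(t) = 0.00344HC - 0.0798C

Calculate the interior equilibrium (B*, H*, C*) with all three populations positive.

B* ≈ 425, H* ≈ 23.2, C* ≈ 99.7

From dC/dt = 0: 0.00344H* = 0.0798, so H* = 23.2.
From dB/dt = 0: 0.969(1 - B*/670) = 0.0153·23.2, giving B* = 670·(1 - 0.366) = 425.
From dH/dt = 0: 0.00256·425 - 0.102 = 0.00988C*, so C* = 0.985/0.00988 = 99.7.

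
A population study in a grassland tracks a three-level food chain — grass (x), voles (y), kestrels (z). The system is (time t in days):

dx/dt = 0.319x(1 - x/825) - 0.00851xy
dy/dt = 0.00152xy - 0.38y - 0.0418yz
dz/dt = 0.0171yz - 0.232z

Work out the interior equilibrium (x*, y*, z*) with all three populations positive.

From dz/dt = 0: 0.0171y* = 0.232, so y* = 13.6.
From dx/dt = 0: 0.319(1 - x*/825) = 0.00851·13.6, giving x* = 825·(1 - 0.362) = 526.
From dy/dt = 0: 0.00152·526 - 0.38 = 0.0418z*, so z* = 0.42/0.0418 = 10.1.

x* ≈ 526, y* ≈ 13.6, z* ≈ 10.1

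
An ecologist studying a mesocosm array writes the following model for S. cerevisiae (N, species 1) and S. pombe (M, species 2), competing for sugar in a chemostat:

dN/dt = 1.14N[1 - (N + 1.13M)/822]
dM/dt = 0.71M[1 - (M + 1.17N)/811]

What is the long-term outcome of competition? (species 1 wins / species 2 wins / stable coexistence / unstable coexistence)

Compare the nullcline intercepts: K1/α12 = 822/1.13 = 727 < K2 = 811; K2/α21 = 811/1.17 = 693 < K1 = 822.
Since both are reversed, neither can invade when rare; the interior point is a saddle.

unstable coexistence (outcome depends on initial conditions)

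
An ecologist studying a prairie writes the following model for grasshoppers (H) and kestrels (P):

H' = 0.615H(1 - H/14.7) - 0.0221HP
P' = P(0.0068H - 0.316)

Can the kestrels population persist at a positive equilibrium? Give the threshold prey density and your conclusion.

The predator equation gives dP/dt > 0 only when H > 0.316/0.0068 = 46.5.
Without the predator, H → K = 14.7. Since 14.7 < 46.5, the predator cannot invade.

Threshold H = 46.5; K < 46.5, so no, the predator goes extinct.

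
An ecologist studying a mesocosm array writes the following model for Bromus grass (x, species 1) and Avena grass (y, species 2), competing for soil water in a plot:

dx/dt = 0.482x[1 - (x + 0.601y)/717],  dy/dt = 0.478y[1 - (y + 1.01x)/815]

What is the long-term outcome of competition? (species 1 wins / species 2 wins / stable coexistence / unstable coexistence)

stable coexistence

Compare the nullcline intercepts: K1/α12 = 717/0.601 = 1190 > K2 = 815; K2/α21 = 815/1.01 = 807 > K1 = 717.
Since both inequalities hold, each species can invade when rare, so the interior equilibrium is stable.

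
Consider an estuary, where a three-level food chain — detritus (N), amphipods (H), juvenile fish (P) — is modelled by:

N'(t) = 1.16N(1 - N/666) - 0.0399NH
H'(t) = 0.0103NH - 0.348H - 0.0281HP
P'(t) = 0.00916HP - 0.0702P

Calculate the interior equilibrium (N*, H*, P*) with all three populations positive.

N* ≈ 490, H* ≈ 7.66, P* ≈ 167

From dP/dt = 0: 0.00916H* = 0.0702, so H* = 7.66.
From dN/dt = 0: 1.16(1 - N*/666) = 0.0399·7.66, giving N* = 666·(1 - 0.264) = 490.
From dH/dt = 0: 0.0103·490 - 0.348 = 0.0281P*, so P* = 4.7/0.0281 = 167.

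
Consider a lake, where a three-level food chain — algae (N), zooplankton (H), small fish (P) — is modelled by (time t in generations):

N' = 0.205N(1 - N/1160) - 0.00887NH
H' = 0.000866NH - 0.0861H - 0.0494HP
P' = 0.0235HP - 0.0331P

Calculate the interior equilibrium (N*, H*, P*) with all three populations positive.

N* ≈ 1090, H* ≈ 1.41, P* ≈ 17.4

From dP/dt = 0: 0.0235H* = 0.0331, so H* = 1.41.
From dN/dt = 0: 0.205(1 - N*/1160) = 0.00887·1.41, giving N* = 1160·(1 - 0.0609) = 1090.
From dH/dt = 0: 0.000866·1090 - 0.0861 = 0.0494P*, so P* = 0.857/0.0494 = 17.4.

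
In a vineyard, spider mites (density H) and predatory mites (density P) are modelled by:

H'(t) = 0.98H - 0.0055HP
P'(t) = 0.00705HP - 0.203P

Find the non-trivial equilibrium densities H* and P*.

H* ≈ 28.8, P* ≈ 178

Set dP/dt = 0 with P > 0: 0.00705H - 0.203 = 0, so H* = 0.203/0.00705 = 28.8.
Set dH/dt = 0 with H > 0: 0.98 - 0.0055P = 0, so P* = 0.98/0.0055 = 178.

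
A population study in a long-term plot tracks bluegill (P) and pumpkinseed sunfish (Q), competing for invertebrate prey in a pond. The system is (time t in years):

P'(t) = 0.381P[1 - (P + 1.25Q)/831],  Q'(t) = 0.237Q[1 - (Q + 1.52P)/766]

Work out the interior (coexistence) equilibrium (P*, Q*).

P* ≈ 141, Q* ≈ 552

Setting both brackets to zero gives the nullclines P + 1.25Q = 831 and 1.52P + Q = 766.
Substituting Q = 766 - 1.52P into the first: P(1 - 1.25·1.52) = 831 - 1.25·766.
So P* = -126/-0.9 = 141, and then Q* = 766 - 1.52·141 = 552.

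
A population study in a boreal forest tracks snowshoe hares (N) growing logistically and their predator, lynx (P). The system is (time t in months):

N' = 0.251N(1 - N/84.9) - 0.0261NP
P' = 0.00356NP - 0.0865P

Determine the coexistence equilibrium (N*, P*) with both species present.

From dP/dt = 0 with P > 0: 0.00356N* = 0.0865, so N* = 24.3.
Substitute into dN/dt = 0: 0.251(1 - 24.3/84.9) = 0.0261P*.
The bracket is 0.714, giving P* = 0.179/0.0261 = 6.86.

N* ≈ 24.3, P* ≈ 6.86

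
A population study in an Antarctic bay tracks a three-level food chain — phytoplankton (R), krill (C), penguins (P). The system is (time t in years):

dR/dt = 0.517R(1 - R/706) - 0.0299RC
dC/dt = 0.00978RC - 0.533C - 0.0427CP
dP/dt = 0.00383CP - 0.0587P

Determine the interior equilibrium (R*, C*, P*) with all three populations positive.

R* ≈ 80.2, C* ≈ 15.3, P* ≈ 5.89

From dP/dt = 0: 0.00383C* = 0.0587, so C* = 15.3.
From dR/dt = 0: 0.517(1 - R*/706) = 0.0299·15.3, giving R* = 706·(1 - 0.886) = 80.2.
From dC/dt = 0: 0.00978·80.2 - 0.533 = 0.0427P*, so P* = 0.252/0.0427 = 5.89.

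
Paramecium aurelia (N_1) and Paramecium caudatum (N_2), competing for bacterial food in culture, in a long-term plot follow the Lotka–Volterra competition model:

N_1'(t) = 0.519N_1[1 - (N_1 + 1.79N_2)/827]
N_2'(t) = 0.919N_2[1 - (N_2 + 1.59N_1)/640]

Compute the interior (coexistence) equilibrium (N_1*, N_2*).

N_1* ≈ 173, N_2* ≈ 366

Setting both brackets to zero gives the nullclines N_1 + 1.79N_2 = 827 and 1.59N_1 + N_2 = 640.
Substituting N_2 = 640 - 1.59N_1 into the first: N_1(1 - 1.79·1.59) = 827 - 1.79·640.
So N_1* = -319/-1.85 = 173, and then N_2* = 640 - 1.59·173 = 366.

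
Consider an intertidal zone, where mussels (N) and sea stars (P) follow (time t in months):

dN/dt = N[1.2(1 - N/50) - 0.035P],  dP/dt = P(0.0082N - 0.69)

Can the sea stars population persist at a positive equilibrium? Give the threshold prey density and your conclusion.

Threshold N = 84.1; K < 84.1, so no, the predator goes extinct.

The predator equation gives dP/dt > 0 only when N > 0.69/0.0082 = 84.1.
Without the predator, N → K = 50. Since 50 < 84.1, the predator cannot invade.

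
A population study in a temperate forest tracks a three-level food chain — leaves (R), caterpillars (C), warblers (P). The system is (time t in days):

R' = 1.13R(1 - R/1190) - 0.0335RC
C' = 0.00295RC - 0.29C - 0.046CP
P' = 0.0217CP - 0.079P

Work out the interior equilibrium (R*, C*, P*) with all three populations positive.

R* ≈ 1060, C* ≈ 3.64, P* ≈ 61.8

From dP/dt = 0: 0.0217C* = 0.079, so C* = 3.64.
From dR/dt = 0: 1.13(1 - R*/1190) = 0.0335·3.64, giving R* = 1190·(1 - 0.108) = 1060.
From dC/dt = 0: 0.00295·1060 - 0.29 = 0.046P*, so P* = 2.84/0.046 = 61.8.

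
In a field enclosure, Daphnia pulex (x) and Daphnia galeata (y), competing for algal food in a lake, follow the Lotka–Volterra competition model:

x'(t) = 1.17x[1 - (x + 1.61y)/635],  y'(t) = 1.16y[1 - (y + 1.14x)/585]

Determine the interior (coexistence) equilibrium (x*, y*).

Setting both brackets to zero gives the nullclines x + 1.61y = 635 and 1.14x + y = 585.
Substituting y = 585 - 1.14x into the first: x(1 - 1.61·1.14) = 635 - 1.61·585.
So x* = -307/-0.835 = 367, and then y* = 585 - 1.14·367 = 166.

x* ≈ 367, y* ≈ 166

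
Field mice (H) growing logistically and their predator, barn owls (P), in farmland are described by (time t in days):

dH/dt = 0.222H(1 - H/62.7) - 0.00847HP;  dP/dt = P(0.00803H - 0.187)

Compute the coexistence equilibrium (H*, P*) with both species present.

From dP/dt = 0 with P > 0: 0.00803H* = 0.187, so H* = 23.3.
Substitute into dH/dt = 0: 0.222(1 - 23.3/62.7) = 0.00847P*.
The bracket is 0.629, giving P* = 0.14/0.00847 = 16.5.

H* ≈ 23.3, P* ≈ 16.5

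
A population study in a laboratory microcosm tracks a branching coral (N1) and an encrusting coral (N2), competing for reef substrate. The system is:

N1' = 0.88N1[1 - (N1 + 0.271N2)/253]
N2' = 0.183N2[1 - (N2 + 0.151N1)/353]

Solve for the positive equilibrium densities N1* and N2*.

N1* ≈ 164, N2* ≈ 328

Setting both brackets to zero gives the nullclines N1 + 0.271N2 = 253 and 0.151N1 + N2 = 353.
Substituting N2 = 353 - 0.151N1 into the first: N1(1 - 0.271·0.151) = 253 - 0.271·353.
So N1* = 157/0.959 = 164, and then N2* = 353 - 0.151·164 = 328.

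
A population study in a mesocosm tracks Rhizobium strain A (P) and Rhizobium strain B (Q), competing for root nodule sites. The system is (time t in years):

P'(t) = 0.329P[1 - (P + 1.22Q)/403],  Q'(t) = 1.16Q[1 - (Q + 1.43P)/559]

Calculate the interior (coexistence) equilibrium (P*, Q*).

P* ≈ 375, Q* ≈ 23.2

Setting both brackets to zero gives the nullclines P + 1.22Q = 403 and 1.43P + Q = 559.
Substituting Q = 559 - 1.43P into the first: P(1 - 1.22·1.43) = 403 - 1.22·559.
So P* = -279/-0.745 = 375, and then Q* = 559 - 1.43·375 = 23.2.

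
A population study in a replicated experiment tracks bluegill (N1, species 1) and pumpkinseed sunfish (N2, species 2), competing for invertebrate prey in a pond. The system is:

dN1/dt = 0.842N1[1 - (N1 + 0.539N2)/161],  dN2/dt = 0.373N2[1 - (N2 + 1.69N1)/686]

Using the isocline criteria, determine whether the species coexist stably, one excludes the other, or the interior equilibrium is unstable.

Compare the nullcline intercepts: K1/α12 = 161/0.539 = 299 < K2 = 686; K2/α21 = 686/1.69 = 406 > K1 = 161.
Since the inequalities point opposite ways, species 2 can invade but species 1 cannot.

species 2 excludes species 1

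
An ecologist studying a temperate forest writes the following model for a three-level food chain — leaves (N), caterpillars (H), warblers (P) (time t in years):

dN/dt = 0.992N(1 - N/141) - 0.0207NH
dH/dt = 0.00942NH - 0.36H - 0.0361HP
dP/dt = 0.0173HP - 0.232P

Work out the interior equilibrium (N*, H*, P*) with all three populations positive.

N* ≈ 102, H* ≈ 13.4, P* ≈ 16.5

From dP/dt = 0: 0.0173H* = 0.232, so H* = 13.4.
From dN/dt = 0: 0.992(1 - N*/141) = 0.0207·13.4, giving N* = 141·(1 - 0.28) = 102.
From dH/dt = 0: 0.00942·102 - 0.36 = 0.0361P*, so P* = 0.597/0.0361 = 16.5.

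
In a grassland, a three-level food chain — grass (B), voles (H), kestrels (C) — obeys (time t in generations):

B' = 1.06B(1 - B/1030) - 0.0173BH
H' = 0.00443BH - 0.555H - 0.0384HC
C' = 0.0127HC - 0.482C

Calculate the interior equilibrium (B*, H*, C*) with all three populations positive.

From dC/dt = 0: 0.0127H* = 0.482, so H* = 38.
From dB/dt = 0: 1.06(1 - B*/1030) = 0.0173·38, giving B* = 1030·(1 - 0.619) = 392.
From dH/dt = 0: 0.00443·392 - 0.555 = 0.0384C*, so C* = 1.18/0.0384 = 30.8.

B* ≈ 392, H* ≈ 38, C* ≈ 30.8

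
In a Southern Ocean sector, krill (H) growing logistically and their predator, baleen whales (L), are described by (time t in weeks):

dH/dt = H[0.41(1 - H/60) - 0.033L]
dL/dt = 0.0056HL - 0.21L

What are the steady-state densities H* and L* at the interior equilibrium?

H* ≈ 37.5, L* ≈ 4.66

From dL/dt = 0 with L > 0: 0.0056H* = 0.21, so H* = 37.5.
Substitute into dH/dt = 0: 0.41(1 - 37.5/60) = 0.033L*.
The bracket is 0.375, giving L* = 0.154/0.033 = 4.66.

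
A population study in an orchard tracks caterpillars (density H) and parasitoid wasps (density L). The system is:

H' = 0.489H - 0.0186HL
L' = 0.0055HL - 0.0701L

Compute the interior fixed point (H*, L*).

H* ≈ 12.7, L* ≈ 26.3

Set dL/dt = 0 with L > 0: 0.0055H - 0.0701 = 0, so H* = 0.0701/0.0055 = 12.7.
Set dH/dt = 0 with H > 0: 0.489 - 0.0186L = 0, so L* = 0.489/0.0186 = 26.3.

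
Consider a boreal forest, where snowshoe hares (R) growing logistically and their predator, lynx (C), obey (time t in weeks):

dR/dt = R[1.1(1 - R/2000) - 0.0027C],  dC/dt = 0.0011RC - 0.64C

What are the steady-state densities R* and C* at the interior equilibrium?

From dC/dt = 0 with C > 0: 0.0011R* = 0.64, so R* = 582.
Substitute into dR/dt = 0: 1.1(1 - 582/2000) = 0.0027C*.
The bracket is 0.709, giving C* = 0.78/0.0027 = 289.

R* ≈ 582, C* ≈ 289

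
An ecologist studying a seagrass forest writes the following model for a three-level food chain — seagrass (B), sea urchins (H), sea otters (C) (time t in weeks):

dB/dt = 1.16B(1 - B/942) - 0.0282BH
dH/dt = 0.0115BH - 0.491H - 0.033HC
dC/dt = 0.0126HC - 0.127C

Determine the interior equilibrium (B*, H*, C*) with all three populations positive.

From dC/dt = 0: 0.0126H* = 0.127, so H* = 10.1.
From dB/dt = 0: 1.16(1 - B*/942) = 0.0282·10.1, giving B* = 942·(1 - 0.245) = 711.
From dH/dt = 0: 0.0115·711 - 0.491 = 0.033C*, so C* = 7.69/0.033 = 233.

B* ≈ 711, H* ≈ 10.1, C* ≈ 233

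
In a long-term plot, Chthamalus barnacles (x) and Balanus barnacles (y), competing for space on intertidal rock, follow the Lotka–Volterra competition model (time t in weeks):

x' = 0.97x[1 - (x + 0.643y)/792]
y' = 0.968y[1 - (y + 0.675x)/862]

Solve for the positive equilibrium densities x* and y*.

x* ≈ 420, y* ≈ 578

Setting both brackets to zero gives the nullclines x + 0.643y = 792 and 0.675x + y = 862.
Substituting y = 862 - 0.675x into the first: x(1 - 0.643·0.675) = 792 - 0.643·862.
So x* = 238/0.566 = 420, and then y* = 862 - 0.675·420 = 578.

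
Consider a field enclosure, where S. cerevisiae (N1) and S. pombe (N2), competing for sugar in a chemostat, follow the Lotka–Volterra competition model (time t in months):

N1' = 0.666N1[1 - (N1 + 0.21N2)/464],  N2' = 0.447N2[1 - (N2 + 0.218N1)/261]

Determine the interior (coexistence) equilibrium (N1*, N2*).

Setting both brackets to zero gives the nullclines N1 + 0.21N2 = 464 and 0.218N1 + N2 = 261.
Substituting N2 = 261 - 0.218N1 into the first: N1(1 - 0.21·0.218) = 464 - 0.21·261.
So N1* = 409/0.954 = 429, and then N2* = 261 - 0.218·429 = 168.

N1* ≈ 429, N2* ≈ 168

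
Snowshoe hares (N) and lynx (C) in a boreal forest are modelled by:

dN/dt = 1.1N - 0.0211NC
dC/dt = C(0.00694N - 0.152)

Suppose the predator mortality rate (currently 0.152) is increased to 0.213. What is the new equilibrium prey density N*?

N* ≈ 30.7

At the interior fixed point, setting dC/dt = 0 with C > 0 fixes N* = (predator death rate)/(NC coefficient) — independent of the other coefficients.
With the change, N* = 0.213/0.00694 = 30.7; it rises from 21.9.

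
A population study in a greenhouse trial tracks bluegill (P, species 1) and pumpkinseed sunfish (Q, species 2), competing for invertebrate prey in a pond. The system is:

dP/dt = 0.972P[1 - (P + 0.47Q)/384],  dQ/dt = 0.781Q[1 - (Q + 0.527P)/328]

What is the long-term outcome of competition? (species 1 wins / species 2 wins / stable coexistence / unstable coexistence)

Compare the nullcline intercepts: K1/α12 = 384/0.47 = 817 > K2 = 328; K2/α21 = 328/0.527 = 622 > K1 = 384.
Since both inequalities hold, each species can invade when rare, so the interior equilibrium is stable.

stable coexistence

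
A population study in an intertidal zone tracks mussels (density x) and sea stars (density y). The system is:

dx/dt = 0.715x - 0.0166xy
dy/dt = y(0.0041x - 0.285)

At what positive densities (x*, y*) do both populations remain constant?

x* ≈ 69.5, y* ≈ 43.1

Set dy/dt = 0 with y > 0: 0.0041x - 0.285 = 0, so x* = 0.285/0.0041 = 69.5.
Set dx/dt = 0 with x > 0: 0.715 - 0.0166y = 0, so y* = 0.715/0.0166 = 43.1.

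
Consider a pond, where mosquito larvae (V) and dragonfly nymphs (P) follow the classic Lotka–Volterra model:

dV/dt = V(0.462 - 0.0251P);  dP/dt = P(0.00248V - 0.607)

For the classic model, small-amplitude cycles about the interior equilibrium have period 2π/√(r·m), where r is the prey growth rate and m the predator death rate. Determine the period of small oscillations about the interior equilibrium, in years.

Here r = 0.462 and m = 0.607, so r·m = 0.28.
ω = √0.28 = 0.53 per year, hence T = 2π/ω ≈ 11.9 years.

T ≈ 11.9 years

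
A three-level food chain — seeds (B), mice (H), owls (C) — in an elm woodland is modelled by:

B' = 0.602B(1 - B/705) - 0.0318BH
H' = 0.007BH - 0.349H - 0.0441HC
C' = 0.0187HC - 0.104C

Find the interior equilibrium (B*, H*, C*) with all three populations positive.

B* ≈ 498, H* ≈ 5.56, C* ≈ 71.1

From dC/dt = 0: 0.0187H* = 0.104, so H* = 5.56.
From dB/dt = 0: 0.602(1 - B*/705) = 0.0318·5.56, giving B* = 705·(1 - 0.294) = 498.
From dH/dt = 0: 0.007·498 - 0.349 = 0.0441C*, so C* = 3.14/0.0441 = 71.1.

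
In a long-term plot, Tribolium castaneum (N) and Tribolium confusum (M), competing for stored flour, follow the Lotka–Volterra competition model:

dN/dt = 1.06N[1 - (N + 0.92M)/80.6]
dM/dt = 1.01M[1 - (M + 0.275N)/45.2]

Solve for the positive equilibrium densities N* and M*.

Setting both brackets to zero gives the nullclines N + 0.92M = 80.6 and 0.275N + M = 45.2.
Substituting M = 45.2 - 0.275N into the first: N(1 - 0.92·0.275) = 80.6 - 0.92·45.2.
So N* = 39/0.747 = 52.2, and then M* = 45.2 - 0.275·52.2 = 30.8.

N* ≈ 52.2, M* ≈ 30.8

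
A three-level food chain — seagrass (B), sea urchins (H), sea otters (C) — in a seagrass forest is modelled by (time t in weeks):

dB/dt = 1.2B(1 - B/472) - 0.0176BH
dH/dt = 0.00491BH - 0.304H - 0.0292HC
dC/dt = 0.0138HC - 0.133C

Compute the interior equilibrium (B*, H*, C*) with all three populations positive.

From dC/dt = 0: 0.0138H* = 0.133, so H* = 9.64.
From dB/dt = 0: 1.2(1 - B*/472) = 0.0176·9.64, giving B* = 472·(1 - 0.141) = 405.
From dH/dt = 0: 0.00491·405 - 0.304 = 0.0292C*, so C* = 1.69/0.0292 = 57.7.

B* ≈ 405, H* ≈ 9.64, C* ≈ 57.7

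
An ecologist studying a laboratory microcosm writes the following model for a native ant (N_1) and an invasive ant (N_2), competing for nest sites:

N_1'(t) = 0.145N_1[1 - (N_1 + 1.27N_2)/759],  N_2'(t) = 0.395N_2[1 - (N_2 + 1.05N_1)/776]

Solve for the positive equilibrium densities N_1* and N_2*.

Setting both brackets to zero gives the nullclines N_1 + 1.27N_2 = 759 and 1.05N_1 + N_2 = 776.
Substituting N_2 = 776 - 1.05N_1 into the first: N_1(1 - 1.27·1.05) = 759 - 1.27·776.
So N_1* = -227/-0.334 = 679, and then N_2* = 776 - 1.05·679 = 62.8.

N_1* ≈ 679, N_2* ≈ 62.8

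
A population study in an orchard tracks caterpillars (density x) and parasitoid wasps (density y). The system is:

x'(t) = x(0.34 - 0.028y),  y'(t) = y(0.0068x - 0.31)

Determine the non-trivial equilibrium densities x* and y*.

Set dy/dt = 0 with y > 0: 0.0068x - 0.31 = 0, so x* = 0.31/0.0068 = 45.6.
Set dx/dt = 0 with x > 0: 0.34 - 0.028y = 0, so y* = 0.34/0.028 = 12.1.

x* ≈ 45.6, y* ≈ 12.1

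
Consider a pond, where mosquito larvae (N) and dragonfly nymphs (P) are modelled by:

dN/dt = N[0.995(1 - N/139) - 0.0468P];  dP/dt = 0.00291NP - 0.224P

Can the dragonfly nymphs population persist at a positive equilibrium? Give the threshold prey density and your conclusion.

Threshold N = 77; K > 77, so yes, the predator persists.

The predator equation gives dP/dt > 0 only when N > 0.224/0.00291 = 77.
Without the predator, N → K = 139. Since 139 > 77, the predator can invade and persist.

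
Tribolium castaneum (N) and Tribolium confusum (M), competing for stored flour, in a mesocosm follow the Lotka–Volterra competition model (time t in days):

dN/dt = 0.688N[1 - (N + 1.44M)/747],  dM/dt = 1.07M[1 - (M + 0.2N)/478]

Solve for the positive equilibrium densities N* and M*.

N* ≈ 82.4, M* ≈ 462

Setting both brackets to zero gives the nullclines N + 1.44M = 747 and 0.2N + M = 478.
Substituting M = 478 - 0.2N into the first: N(1 - 1.44·0.2) = 747 - 1.44·478.
So N* = 58.7/0.712 = 82.4, and then M* = 478 - 0.2·82.4 = 462.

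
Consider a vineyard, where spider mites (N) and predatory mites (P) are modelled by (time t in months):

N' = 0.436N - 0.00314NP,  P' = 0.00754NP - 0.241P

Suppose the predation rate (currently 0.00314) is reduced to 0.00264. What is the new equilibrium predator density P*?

P* ≈ 165

At the interior fixed point, setting dN/dt = 0 with N > 0 fixes P* = (prey growth rate)/(NP coefficient) — independent of the other coefficients.
With the change, P* = 0.436/0.00264 = 165; it rises from 139.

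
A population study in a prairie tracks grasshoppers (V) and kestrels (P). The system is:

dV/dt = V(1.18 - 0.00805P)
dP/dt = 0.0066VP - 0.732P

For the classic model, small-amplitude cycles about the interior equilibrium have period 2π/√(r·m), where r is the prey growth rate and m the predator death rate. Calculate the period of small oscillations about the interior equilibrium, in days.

Here r = 1.18 and m = 0.732, so r·m = 0.864.
ω = √0.864 = 0.929 per day, hence T = 2π/ω ≈ 6.76 days.

T ≈ 6.76 days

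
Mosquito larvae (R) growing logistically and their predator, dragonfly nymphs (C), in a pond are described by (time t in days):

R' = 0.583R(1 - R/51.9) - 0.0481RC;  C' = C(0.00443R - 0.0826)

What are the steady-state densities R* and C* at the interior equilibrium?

From dC/dt = 0 with C > 0: 0.00443R* = 0.0826, so R* = 18.6.
Substitute into dR/dt = 0: 0.583(1 - 18.6/51.9) = 0.0481C*.
The bracket is 0.641, giving C* = 0.374/0.0481 = 7.77.

R* ≈ 18.6, C* ≈ 7.77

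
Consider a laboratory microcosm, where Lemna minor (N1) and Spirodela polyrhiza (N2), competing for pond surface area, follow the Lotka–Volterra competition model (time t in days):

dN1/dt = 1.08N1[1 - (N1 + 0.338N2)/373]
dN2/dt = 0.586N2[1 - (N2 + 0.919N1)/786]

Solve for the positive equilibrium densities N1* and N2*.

Setting both brackets to zero gives the nullclines N1 + 0.338N2 = 373 and 0.919N1 + N2 = 786.
Substituting N2 = 786 - 0.919N1 into the first: N1(1 - 0.338·0.919) = 373 - 0.338·786.
So N1* = 107/0.689 = 156, and then N2* = 786 - 0.919·156 = 643.

N1* ≈ 156, N2* ≈ 643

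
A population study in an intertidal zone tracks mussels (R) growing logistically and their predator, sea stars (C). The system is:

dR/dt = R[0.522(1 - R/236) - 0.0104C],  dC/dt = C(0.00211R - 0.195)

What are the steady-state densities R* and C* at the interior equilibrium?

R* ≈ 92.4, C* ≈ 30.5

From dC/dt = 0 with C > 0: 0.00211R* = 0.195, so R* = 92.4.
Substitute into dR/dt = 0: 0.522(1 - 92.4/236) = 0.0104C*.
The bracket is 0.608, giving C* = 0.318/0.0104 = 30.5.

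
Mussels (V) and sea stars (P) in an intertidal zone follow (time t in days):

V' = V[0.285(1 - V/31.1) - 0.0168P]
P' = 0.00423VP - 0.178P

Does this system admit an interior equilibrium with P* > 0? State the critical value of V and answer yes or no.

The predator equation gives dP/dt > 0 only when V > 0.178/0.00423 = 42.1.
Without the predator, V → K = 31.1. Since 31.1 < 42.1, the predator cannot invade.

Threshold V = 42.1; K < 42.1, so no, the predator goes extinct.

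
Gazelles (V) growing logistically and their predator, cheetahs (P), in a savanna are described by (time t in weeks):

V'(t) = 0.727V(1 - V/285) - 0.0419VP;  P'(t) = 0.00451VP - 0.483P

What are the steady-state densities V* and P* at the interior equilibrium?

V* ≈ 107, P* ≈ 10.8

From dP/dt = 0 with P > 0: 0.00451V* = 0.483, so V* = 107.
Substitute into dV/dt = 0: 0.727(1 - 107/285) = 0.0419P*.
The bracket is 0.624, giving P* = 0.454/0.0419 = 10.8.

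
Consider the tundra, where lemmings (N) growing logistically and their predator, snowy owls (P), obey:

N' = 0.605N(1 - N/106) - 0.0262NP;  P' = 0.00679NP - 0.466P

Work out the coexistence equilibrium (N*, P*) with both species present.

From dP/dt = 0 with P > 0: 0.00679N* = 0.466, so N* = 68.6.
Substitute into dN/dt = 0: 0.605(1 - 68.6/106) = 0.0262P*.
The bracket is 0.353, giving P* = 0.213/0.0262 = 8.14.

N* ≈ 68.6, P* ≈ 8.14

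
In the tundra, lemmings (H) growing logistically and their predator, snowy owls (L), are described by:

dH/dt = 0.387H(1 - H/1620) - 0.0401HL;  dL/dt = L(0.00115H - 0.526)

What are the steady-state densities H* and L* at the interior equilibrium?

H* ≈ 457, L* ≈ 6.93

From dL/dt = 0 with L > 0: 0.00115H* = 0.526, so H* = 457.
Substitute into dH/dt = 0: 0.387(1 - 457/1620) = 0.0401L*.
The bracket is 0.718, giving L* = 0.278/0.0401 = 6.93.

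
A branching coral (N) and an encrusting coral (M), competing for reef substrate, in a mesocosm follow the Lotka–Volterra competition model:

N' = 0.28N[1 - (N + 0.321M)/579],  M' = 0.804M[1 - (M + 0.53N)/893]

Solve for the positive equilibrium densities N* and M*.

Setting both brackets to zero gives the nullclines N + 0.321M = 579 and 0.53N + M = 893.
Substituting M = 893 - 0.53N into the first: N(1 - 0.321·0.53) = 579 - 0.321·893.
So N* = 292/0.83 = 352, and then M* = 893 - 0.53·352 = 706.

N* ≈ 352, M* ≈ 706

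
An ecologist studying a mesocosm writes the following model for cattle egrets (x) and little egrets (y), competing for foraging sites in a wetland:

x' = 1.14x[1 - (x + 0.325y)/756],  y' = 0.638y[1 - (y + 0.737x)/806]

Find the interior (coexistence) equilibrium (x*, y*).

x* ≈ 650, y* ≈ 327

Setting both brackets to zero gives the nullclines x + 0.325y = 756 and 0.737x + y = 806.
Substituting y = 806 - 0.737x into the first: x(1 - 0.325·0.737) = 756 - 0.325·806.
So x* = 494/0.76 = 650, and then y* = 806 - 0.737·650 = 327.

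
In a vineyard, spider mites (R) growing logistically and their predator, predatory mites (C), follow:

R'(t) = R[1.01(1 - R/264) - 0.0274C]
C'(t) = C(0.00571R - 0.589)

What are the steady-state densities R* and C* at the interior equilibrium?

From dC/dt = 0 with C > 0: 0.00571R* = 0.589, so R* = 103.
Substitute into dR/dt = 0: 1.01(1 - 103/264) = 0.0274C*.
The bracket is 0.609, giving C* = 0.615/0.0274 = 22.5.

R* ≈ 103, C* ≈ 22.5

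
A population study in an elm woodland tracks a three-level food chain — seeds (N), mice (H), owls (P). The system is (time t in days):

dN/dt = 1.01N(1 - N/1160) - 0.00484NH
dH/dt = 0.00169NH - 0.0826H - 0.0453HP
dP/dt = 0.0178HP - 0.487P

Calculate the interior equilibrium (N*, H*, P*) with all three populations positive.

N* ≈ 1010, H* ≈ 27.4, P* ≈ 35.8

From dP/dt = 0: 0.0178H* = 0.487, so H* = 27.4.
From dN/dt = 0: 1.01(1 - N*/1160) = 0.00484·27.4, giving N* = 1160·(1 - 0.131) = 1010.
From dH/dt = 0: 0.00169·1010 - 0.0826 = 0.0453P*, so P* = 1.62/0.0453 = 35.8.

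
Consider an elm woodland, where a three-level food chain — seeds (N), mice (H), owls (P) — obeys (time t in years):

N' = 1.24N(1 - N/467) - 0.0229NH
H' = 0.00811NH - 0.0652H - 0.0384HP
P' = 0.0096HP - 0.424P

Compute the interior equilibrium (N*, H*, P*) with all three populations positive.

From dP/dt = 0: 0.0096H* = 0.424, so H* = 44.2.
From dN/dt = 0: 1.24(1 - N*/467) = 0.0229·44.2, giving N* = 467·(1 - 0.816) = 86.1.
From dH/dt = 0: 0.00811·86.1 - 0.0652 = 0.0384P*, so P* = 0.633/0.0384 = 16.5.

N* ≈ 86.1, H* ≈ 44.2, P* ≈ 16.5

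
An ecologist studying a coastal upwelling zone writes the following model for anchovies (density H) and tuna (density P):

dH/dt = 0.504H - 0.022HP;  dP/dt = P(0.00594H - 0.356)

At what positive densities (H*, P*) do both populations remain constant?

Set dP/dt = 0 with P > 0: 0.00594H - 0.356 = 0, so H* = 0.356/0.00594 = 59.9.
Set dH/dt = 0 with H > 0: 0.504 - 0.022P = 0, so P* = 0.504/0.022 = 22.9.

H* ≈ 59.9, P* ≈ 22.9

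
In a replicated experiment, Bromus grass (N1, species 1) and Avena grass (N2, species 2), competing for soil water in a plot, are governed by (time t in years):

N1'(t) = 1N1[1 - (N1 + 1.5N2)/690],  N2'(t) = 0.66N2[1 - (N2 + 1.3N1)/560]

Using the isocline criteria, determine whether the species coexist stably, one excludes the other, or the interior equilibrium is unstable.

Compare the nullcline intercepts: K1/α12 = 690/1.5 = 460 < K2 = 560; K2/α21 = 560/1.3 = 431 < K1 = 690.
Since both are reversed, neither can invade when rare; the interior point is a saddle.

unstable coexistence (outcome depends on initial conditions)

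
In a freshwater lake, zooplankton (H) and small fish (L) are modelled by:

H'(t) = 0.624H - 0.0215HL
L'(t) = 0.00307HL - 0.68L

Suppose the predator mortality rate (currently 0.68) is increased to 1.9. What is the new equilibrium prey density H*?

At the interior fixed point, setting dL/dt = 0 with L > 0 fixes H* = (predator death rate)/(HL coefficient) — independent of the other coefficients.
With the change, H* = 1.9/0.00307 = 619; it rises from 221.

H* ≈ 619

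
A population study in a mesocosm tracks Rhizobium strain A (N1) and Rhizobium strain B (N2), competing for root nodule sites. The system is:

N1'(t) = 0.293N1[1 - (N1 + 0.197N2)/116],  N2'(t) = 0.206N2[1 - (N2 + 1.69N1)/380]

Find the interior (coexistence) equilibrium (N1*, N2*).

N1* ≈ 61.7, N2* ≈ 276

Setting both brackets to zero gives the nullclines N1 + 0.197N2 = 116 and 1.69N1 + N2 = 380.
Substituting N2 = 380 - 1.69N1 into the first: N1(1 - 0.197·1.69) = 116 - 0.197·380.
So N1* = 41.1/0.667 = 61.7, and then N2* = 380 - 1.69·61.7 = 276.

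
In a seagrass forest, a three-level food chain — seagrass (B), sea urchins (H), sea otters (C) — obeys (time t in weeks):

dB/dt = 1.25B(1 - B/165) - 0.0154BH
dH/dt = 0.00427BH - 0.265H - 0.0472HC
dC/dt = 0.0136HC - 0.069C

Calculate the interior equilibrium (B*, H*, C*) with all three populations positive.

From dC/dt = 0: 0.0136H* = 0.069, so H* = 5.07.
From dB/dt = 0: 1.25(1 - B*/165) = 0.0154·5.07, giving B* = 165·(1 - 0.0625) = 155.
From dH/dt = 0: 0.00427·155 - 0.265 = 0.0472C*, so C* = 0.396/0.0472 = 8.38.

B* ≈ 155, H* ≈ 5.07, C* ≈ 8.38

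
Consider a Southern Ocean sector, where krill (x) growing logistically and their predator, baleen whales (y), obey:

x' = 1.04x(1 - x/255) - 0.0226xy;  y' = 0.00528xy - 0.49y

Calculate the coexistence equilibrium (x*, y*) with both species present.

From dy/dt = 0 with y > 0: 0.00528x* = 0.49, so x* = 92.8.
Substitute into dx/dt = 0: 1.04(1 - 92.8/255) = 0.0226y*.
The bracket is 0.636, giving y* = 0.662/0.0226 = 29.3.

x* ≈ 92.8, y* ≈ 29.3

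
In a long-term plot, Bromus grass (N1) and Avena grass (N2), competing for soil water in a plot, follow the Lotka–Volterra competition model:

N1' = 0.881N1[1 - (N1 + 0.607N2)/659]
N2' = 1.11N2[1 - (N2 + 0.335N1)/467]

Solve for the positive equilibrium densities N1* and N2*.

Setting both brackets to zero gives the nullclines N1 + 0.607N2 = 659 and 0.335N1 + N2 = 467.
Substituting N2 = 467 - 0.335N1 into the first: N1(1 - 0.607·0.335) = 659 - 0.607·467.
So N1* = 376/0.797 = 471, and then N2* = 467 - 0.335·471 = 309.

N1* ≈ 471, N2* ≈ 309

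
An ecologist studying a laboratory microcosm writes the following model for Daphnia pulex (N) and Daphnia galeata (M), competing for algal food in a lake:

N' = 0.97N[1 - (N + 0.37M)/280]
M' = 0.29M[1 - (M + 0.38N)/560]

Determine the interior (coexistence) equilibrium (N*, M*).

N* ≈ 84.7, M* ≈ 528

Setting both brackets to zero gives the nullclines N + 0.37M = 280 and 0.38N + M = 560.
Substituting M = 560 - 0.38N into the first: N(1 - 0.37·0.38) = 280 - 0.37·560.
So N* = 72.8/0.859 = 84.7, and then M* = 560 - 0.38·84.7 = 528.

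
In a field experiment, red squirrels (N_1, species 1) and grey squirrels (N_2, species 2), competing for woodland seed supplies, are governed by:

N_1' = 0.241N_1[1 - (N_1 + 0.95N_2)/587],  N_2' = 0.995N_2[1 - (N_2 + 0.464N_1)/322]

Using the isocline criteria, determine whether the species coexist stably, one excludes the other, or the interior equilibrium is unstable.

Compare the nullcline intercepts: K1/α12 = 587/0.95 = 618 > K2 = 322; K2/α21 = 322/0.464 = 694 > K1 = 587.
Since both inequalities hold, each species can invade when rare, so the interior equilibrium is stable.

stable coexistence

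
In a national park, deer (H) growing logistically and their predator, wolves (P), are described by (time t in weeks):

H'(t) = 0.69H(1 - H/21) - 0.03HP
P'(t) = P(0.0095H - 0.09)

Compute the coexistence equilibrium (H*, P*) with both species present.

From dP/dt = 0 with P > 0: 0.0095H* = 0.09, so H* = 9.47.
Substitute into dH/dt = 0: 0.69(1 - 9.47/21) = 0.03P*.
The bracket is 0.549, giving P* = 0.379/0.03 = 12.6.

H* ≈ 9.47, P* ≈ 12.6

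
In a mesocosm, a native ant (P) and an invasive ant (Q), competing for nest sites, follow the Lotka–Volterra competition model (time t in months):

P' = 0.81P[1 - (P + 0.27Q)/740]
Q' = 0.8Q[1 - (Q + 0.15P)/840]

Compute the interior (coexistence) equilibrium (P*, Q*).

P* ≈ 535, Q* ≈ 760

Setting both brackets to zero gives the nullclines P + 0.27Q = 740 and 0.15P + Q = 840.
Substituting Q = 840 - 0.15P into the first: P(1 - 0.27·0.15) = 740 - 0.27·840.
So P* = 513/0.96 = 535, and then Q* = 840 - 0.15·535 = 760.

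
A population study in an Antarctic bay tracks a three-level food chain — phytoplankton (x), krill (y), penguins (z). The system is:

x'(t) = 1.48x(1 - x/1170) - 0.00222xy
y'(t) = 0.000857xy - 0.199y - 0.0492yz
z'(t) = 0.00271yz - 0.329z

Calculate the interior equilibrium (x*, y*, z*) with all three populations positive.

From dz/dt = 0: 0.00271y* = 0.329, so y* = 121.
From dx/dt = 0: 1.48(1 - x*/1170) = 0.00222·121, giving x* = 1170·(1 - 0.182) = 957.
From dy/dt = 0: 0.000857·957 - 0.199 = 0.0492z*, so z* = 0.621/0.0492 = 12.6.

x* ≈ 957, y* ≈ 121, z* ≈ 12.6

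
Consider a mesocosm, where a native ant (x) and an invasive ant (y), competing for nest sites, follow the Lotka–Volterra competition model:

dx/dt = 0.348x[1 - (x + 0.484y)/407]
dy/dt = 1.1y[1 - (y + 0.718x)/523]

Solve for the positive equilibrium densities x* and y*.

x* ≈ 236, y* ≈ 354

Setting both brackets to zero gives the nullclines x + 0.484y = 407 and 0.718x + y = 523.
Substituting y = 523 - 0.718x into the first: x(1 - 0.484·0.718) = 407 - 0.484·523.
So x* = 154/0.652 = 236, and then y* = 523 - 0.718·236 = 354.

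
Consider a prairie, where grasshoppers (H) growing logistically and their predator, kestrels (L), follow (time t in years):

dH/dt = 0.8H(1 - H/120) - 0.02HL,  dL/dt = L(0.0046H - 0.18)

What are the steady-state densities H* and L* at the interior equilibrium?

H* ≈ 39.1, L* ≈ 27

From dL/dt = 0 with L > 0: 0.0046H* = 0.18, so H* = 39.1.
Substitute into dH/dt = 0: 0.8(1 - 39.1/120) = 0.02L*.
The bracket is 0.674, giving L* = 0.539/0.02 = 27.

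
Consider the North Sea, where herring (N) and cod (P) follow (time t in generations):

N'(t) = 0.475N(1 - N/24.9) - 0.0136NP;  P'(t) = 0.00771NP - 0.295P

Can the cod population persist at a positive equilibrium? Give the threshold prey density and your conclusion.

Threshold N = 38.3; K < 38.3, so no, the predator goes extinct.

The predator equation gives dP/dt > 0 only when N > 0.295/0.00771 = 38.3.
Without the predator, N → K = 24.9. Since 24.9 < 38.3, the predator cannot invade.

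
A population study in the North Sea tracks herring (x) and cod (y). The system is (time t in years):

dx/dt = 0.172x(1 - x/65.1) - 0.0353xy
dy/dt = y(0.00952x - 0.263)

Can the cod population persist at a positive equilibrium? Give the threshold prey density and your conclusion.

The predator equation gives dy/dt > 0 only when x > 0.263/0.00952 = 27.6.
Without the predator, x → K = 65.1. Since 65.1 > 27.6, the predator can invade and persist.

Threshold x = 27.6; K > 27.6, so yes, the predator persists.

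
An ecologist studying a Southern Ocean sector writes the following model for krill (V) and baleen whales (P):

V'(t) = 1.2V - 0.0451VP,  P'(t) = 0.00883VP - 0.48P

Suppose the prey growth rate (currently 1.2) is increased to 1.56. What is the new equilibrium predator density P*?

At the interior fixed point, setting dV/dt = 0 with V > 0 fixes P* = (prey growth rate)/(VP coefficient) — independent of the other coefficients.
With the change, P* = 1.56/0.0451 = 34.6; it rises from 26.6.

P* ≈ 34.6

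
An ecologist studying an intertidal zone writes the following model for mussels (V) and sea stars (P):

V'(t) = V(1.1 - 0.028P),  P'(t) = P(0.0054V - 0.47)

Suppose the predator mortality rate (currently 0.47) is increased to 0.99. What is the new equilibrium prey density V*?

V* ≈ 183

At the interior fixed point, setting dP/dt = 0 with P > 0 fixes V* = (predator death rate)/(VP coefficient) — independent of the other coefficients.
With the change, V* = 0.99/0.0054 = 183; it rises from 87.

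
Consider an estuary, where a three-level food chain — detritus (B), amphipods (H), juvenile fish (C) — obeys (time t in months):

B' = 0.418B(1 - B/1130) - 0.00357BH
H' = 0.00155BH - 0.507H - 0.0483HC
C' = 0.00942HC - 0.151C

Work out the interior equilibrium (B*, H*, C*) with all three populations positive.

B* ≈ 975, H* ≈ 16, C* ≈ 20.8

From dC/dt = 0: 0.00942H* = 0.151, so H* = 16.
From dB/dt = 0: 0.418(1 - B*/1130) = 0.00357·16, giving B* = 1130·(1 - 0.137) = 975.
From dH/dt = 0: 0.00155·975 - 0.507 = 0.0483C*, so C* = 1/0.0483 = 20.8.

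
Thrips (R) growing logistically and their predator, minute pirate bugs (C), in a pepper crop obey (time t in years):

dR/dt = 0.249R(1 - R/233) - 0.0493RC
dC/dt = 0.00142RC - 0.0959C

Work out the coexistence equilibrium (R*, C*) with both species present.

R* ≈ 67.5, C* ≈ 3.59

From dC/dt = 0 with C > 0: 0.00142R* = 0.0959, so R* = 67.5.
Substitute into dR/dt = 0: 0.249(1 - 67.5/233) = 0.0493C*.
The bracket is 0.71, giving C* = 0.177/0.0493 = 3.59.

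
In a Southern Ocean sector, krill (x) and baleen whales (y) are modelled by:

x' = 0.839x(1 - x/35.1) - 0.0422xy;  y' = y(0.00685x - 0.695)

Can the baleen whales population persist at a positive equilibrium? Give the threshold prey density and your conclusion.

The predator equation gives dy/dt > 0 only when x > 0.695/0.00685 = 101.
Without the predator, x → K = 35.1. Since 35.1 < 101, the predator cannot invade.

Threshold x = 101; K < 101, so no, the predator goes extinct.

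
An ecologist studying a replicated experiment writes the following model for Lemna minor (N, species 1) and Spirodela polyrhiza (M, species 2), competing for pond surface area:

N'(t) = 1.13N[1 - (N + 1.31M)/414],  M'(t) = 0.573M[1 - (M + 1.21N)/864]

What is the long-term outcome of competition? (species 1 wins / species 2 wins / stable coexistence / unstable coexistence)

Compare the nullcline intercepts: K1/α12 = 414/1.31 = 316 < K2 = 864; K2/α21 = 864/1.21 = 714 > K1 = 414.
Since the inequalities point opposite ways, species 2 can invade but species 1 cannot.

species 2 excludes species 1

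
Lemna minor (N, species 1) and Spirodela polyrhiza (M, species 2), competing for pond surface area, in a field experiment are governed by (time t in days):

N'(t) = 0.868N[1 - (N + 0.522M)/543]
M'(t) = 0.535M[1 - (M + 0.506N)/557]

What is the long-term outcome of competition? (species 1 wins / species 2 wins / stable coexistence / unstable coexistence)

stable coexistence

Compare the nullcline intercepts: K1/α12 = 543/0.522 = 1040 > K2 = 557; K2/α21 = 557/0.506 = 1100 > K1 = 543.
Since both inequalities hold, each species can invade when rare, so the interior equilibrium is stable.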